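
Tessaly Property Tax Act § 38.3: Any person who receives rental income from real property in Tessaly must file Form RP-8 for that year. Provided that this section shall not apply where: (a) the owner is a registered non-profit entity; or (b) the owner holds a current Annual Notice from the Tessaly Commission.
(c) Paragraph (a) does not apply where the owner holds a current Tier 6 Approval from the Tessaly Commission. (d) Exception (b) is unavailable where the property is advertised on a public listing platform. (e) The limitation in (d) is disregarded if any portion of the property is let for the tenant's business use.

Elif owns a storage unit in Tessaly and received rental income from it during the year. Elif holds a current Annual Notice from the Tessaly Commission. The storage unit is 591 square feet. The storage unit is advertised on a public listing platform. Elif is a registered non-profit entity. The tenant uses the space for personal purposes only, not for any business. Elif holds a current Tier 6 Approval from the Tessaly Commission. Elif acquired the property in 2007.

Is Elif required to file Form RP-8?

Exception (a): Elif is a registered non-profit — every condition holds. But applying paragraph (c): (c) operates against (a): a current Tier 6 Approval is held. (a) is therefore removed.
Exception (b) is satisfied on its face — a current Annual Notice is held. But: (d) operates against (b): the property is publicly advertised. (e), which would lift (d), is not triggered — the space is used for personal purposes only. So (b) is unavailable.
Every exception is unavailable, so the rule governs.

Yes — Elif must file Form RP-8.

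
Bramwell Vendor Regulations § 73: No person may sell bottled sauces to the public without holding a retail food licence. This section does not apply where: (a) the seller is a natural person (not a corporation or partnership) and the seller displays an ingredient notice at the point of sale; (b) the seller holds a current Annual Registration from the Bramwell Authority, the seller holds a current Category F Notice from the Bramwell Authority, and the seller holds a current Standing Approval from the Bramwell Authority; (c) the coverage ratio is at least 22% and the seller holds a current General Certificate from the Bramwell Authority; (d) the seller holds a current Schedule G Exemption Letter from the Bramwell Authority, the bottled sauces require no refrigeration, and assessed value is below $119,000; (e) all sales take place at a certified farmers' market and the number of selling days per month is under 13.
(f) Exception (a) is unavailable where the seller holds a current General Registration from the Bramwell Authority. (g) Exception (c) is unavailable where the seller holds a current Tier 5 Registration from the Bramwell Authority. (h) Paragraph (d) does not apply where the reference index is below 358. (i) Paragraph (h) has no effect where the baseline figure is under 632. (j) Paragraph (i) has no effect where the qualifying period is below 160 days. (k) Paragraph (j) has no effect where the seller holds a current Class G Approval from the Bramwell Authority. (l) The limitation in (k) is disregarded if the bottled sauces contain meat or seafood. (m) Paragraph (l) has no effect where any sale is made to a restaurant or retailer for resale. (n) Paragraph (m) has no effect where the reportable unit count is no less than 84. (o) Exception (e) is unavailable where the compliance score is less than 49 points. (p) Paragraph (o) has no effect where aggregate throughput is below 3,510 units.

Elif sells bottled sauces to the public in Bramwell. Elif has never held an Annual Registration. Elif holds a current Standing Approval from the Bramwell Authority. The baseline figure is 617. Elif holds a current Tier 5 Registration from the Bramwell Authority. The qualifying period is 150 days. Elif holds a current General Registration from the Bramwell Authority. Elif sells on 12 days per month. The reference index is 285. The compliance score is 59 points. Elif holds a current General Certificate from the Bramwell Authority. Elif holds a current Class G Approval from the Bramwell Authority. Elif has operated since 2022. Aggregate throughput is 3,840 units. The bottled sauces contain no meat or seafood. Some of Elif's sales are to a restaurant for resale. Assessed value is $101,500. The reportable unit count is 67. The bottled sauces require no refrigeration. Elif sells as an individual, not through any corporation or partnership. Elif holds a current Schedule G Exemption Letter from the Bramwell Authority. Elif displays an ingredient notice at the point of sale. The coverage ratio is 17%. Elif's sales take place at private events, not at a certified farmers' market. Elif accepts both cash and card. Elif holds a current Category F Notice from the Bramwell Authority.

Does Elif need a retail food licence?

No — exception (d) applies; Elif is not required to hold a retail food licence.

All of (a)'s requirements are met (the seller is a natural person; an ingredient notice is displayed). However, paragraph (f) must be considered: (f) operates against (a): a current General Registration is held. Exception (a) does not apply.
Exception (b) fails — there is no Annual Registration in force.
Exception (c) requires that the coverage ratio is at least 22%; but the coverage ratio is 17%, short of 22%, so (c) is unavailable.
Exception (d): a current Schedule G Exemption Letter is held; the bottled sauces are shelf-stable; assessed value is $101,500, below the $119,000 limit — every condition holds. Applying paragraphs (h)–(n): (h) is engaged (the reference index is 285, below the 358 limit), but is overridden by (i): (i) is engaged — the baseline figure is 617, under the 632 limit. (j) applies (the qualifying period is 150 days, below the 160 days limit), but yields to (k): (k) operates against (j): a current Class G Approval is held. (l) is not engaged (the bottled sauces contain no meat or seafood), so (k) stands. So (d) applies.
Exception (e) does not apply: sales are at private events, not a certified farmers' market.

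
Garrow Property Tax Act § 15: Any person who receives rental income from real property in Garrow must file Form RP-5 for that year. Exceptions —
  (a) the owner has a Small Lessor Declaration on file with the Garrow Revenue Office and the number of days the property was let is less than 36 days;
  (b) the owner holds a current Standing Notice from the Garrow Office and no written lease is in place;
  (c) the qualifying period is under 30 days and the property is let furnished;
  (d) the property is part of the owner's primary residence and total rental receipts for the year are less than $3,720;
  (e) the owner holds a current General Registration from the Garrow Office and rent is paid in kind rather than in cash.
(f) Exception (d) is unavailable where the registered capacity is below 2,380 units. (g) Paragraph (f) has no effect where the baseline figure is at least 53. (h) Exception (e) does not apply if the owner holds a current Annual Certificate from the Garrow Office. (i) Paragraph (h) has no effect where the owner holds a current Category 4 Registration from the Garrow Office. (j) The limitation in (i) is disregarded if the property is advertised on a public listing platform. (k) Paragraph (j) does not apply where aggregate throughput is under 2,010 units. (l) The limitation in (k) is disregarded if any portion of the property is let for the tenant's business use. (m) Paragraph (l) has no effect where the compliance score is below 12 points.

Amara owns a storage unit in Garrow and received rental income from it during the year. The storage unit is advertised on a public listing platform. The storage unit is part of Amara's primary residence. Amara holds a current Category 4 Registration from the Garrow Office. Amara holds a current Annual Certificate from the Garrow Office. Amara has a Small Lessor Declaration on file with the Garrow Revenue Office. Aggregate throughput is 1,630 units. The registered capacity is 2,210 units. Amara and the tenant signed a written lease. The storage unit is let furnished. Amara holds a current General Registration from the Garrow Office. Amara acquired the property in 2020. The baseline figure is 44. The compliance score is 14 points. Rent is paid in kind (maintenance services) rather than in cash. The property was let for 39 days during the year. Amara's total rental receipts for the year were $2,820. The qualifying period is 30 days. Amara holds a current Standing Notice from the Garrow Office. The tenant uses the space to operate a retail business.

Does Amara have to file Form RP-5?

Exception (a) requires that the number of days the property was let is less than 36 days; but the number of days the property was let is 39 days, not less than 36 days, so (a) is unavailable.
Exception (b) does not apply: a written lease is in place.
Exception (c) fails — the qualifying period is 30 days, not under 30 days.
All of (d)'s requirements are met (the storage unit is part of the primary residence; total rental receipts for the year are $2,820, less than the $3,720 limit). However, paragraphs (f)–(g) must be considered: (f) operates — the registered capacity is 2,210 units, below the 2,380 units limit. (g) is not triggered (the baseline figure is 44, short of 53), so (f) stands. Exception (d) does not apply.
Exception (e) is satisfied on its face — a current General Registration is held; rent is paid in kind. But: (h) operates against (e): a current Annual Certificate is held. (i) applies (a current Category 4 Registration is held), but is itself disapplied by (j): (j) is engaged — the property is publicly advertised. (k) is engaged (aggregate throughput is 1,630 units, under the 2,010 units limit), but is displaced by (l): (l) operates against (k): the space is let for business use. (m), which would lift (l), is not engaged — the compliance score is 14 points, not below 12 points. Exception (e) does not apply.
No exception is made out. Amara falls within the general rule.

Yes — Amara must file Form RP-5.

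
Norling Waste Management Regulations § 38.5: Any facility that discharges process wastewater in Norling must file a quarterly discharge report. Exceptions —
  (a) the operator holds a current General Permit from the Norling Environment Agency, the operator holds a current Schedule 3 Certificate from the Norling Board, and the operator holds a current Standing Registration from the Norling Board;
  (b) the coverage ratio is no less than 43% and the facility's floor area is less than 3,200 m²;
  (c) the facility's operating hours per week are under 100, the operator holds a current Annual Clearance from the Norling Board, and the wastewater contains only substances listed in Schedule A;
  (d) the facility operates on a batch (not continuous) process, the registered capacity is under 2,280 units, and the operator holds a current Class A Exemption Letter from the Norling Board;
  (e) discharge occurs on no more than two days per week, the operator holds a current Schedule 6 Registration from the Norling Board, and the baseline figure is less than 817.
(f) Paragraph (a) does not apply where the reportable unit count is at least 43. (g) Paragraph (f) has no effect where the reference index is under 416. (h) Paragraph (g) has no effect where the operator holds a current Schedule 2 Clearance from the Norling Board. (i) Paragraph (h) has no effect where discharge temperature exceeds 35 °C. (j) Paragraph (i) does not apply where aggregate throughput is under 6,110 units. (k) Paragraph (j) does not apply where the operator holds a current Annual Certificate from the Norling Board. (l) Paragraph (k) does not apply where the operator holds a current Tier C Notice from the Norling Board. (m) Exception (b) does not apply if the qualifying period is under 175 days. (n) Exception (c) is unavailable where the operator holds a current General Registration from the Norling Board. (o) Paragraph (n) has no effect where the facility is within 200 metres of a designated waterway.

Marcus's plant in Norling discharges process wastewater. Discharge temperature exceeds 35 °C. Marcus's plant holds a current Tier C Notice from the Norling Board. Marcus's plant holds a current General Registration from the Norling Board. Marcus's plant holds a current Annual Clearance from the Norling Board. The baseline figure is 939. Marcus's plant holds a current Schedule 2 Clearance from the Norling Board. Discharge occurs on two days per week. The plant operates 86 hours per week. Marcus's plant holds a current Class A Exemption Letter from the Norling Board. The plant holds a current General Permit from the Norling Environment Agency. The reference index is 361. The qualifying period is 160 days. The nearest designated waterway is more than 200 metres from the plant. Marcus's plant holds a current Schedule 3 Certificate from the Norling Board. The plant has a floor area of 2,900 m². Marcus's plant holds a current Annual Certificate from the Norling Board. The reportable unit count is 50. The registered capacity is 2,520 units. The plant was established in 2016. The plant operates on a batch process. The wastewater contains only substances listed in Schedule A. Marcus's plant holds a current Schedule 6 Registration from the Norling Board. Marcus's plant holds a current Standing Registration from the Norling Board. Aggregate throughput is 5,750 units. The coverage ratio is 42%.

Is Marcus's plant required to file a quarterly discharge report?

Yes — Marcus's plant must file a quarterly discharge report.

Exception (a) is satisfied on its face — a current General Permit is held; a current Schedule 3 Certificate is held; a current Standing Registration is held. But applying paragraphs (f)–(l): (f) operates — the reportable unit count is 50, meeting the 43 threshold. (g) applies (the reference index is 361, under the 416 limit), but is overridden by (h): (h) operates against (g): a current Schedule 2 Clearance is held. (i) applies (discharge temperature exceeds 35 °C), but is displaced by (j): (j) is engaged — aggregate throughput is 5,750 units, under the 6,110 units limit. (k) operates (a current Annual Certificate is held), but is set aside by (l): (l) is triggered — a current Tier C Notice is held. (a) is therefore removed.
Exception (b) requires that the coverage ratio is no less than 43%; but the coverage ratio is 42%, short of 43%, so (b) is unavailable.
Exception (c)'s conditions are all satisfied: the facility's operating hours per week are 86, under the 100 limit; a current Annual Clearance is held; the wastewater is Schedule-A-only. However, paragraphs (n)–(o) must be considered: (n) is engaged — a current General Registration is held. (o), which would lift (n), is not triggered — the plant is more than 200 m from any designated waterway. So (c) is unavailable.
Exception (d) does not apply: the registered capacity is 2,520 units, not under 2,280 units.
Exception (e) fails — the baseline figure is 939, not less than 817.
No exception displaces § 38.5.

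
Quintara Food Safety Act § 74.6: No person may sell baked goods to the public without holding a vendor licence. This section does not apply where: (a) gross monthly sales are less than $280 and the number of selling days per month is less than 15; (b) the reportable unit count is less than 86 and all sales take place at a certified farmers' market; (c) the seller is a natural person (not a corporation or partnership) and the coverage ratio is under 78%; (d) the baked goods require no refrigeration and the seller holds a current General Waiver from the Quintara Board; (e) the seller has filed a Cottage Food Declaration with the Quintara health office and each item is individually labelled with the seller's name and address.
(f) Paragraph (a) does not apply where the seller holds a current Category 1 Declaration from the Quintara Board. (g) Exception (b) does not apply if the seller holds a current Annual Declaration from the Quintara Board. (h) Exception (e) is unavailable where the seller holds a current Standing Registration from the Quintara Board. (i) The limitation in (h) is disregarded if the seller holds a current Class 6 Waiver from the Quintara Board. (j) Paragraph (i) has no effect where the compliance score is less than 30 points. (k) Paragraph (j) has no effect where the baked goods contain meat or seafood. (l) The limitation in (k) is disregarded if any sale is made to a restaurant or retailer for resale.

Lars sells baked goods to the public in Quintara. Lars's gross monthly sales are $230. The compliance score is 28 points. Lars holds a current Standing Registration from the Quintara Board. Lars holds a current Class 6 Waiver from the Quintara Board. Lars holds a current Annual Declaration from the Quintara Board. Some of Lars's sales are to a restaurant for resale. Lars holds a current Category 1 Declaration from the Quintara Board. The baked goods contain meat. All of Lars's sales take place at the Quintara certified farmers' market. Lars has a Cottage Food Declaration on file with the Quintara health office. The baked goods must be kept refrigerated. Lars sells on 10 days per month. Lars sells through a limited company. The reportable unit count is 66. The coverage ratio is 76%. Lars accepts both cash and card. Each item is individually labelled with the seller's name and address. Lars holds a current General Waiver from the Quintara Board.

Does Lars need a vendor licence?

Exception (a) is satisfied on its face — gross monthly sales are $230, less than the $280 limit; the number of selling days per month is 10, less than the 15 limit. However, paragraph (f) must be considered: (f) operates against (a): a current Category 1 Declaration is held. Exception (a) does not apply.
All of (b)'s requirements are met (the reportable unit count is 66, less than the 86 limit; all sales are at a certified farmers' market). But: (g) operates — a current Annual Declaration is held. Exception (b) does not apply.
Exception (c) fails — the seller operates through a limited company.
Exception (d) does not apply: the baked goods require refrigeration.
Exception (e): a Cottage Food Declaration is on file; items are individually labelled — every condition holds. But applying paragraphs (h)–(l): (h) is engaged — a current Standing Registration is held. (i) is engaged (a current Class 6 Waiver is held), but is itself disapplied by (j): (j) operates against (i): the compliance score is 28 points, less than the 30 points limit. (k) is triggered (the baked goods contain meat), but is set aside by (l): (l) operates against (k): some sales are to a restaurant for resale. Exception (e) does not apply.
No exception applies. The general rule governs.

Yes — Lars must hold a vendor licence.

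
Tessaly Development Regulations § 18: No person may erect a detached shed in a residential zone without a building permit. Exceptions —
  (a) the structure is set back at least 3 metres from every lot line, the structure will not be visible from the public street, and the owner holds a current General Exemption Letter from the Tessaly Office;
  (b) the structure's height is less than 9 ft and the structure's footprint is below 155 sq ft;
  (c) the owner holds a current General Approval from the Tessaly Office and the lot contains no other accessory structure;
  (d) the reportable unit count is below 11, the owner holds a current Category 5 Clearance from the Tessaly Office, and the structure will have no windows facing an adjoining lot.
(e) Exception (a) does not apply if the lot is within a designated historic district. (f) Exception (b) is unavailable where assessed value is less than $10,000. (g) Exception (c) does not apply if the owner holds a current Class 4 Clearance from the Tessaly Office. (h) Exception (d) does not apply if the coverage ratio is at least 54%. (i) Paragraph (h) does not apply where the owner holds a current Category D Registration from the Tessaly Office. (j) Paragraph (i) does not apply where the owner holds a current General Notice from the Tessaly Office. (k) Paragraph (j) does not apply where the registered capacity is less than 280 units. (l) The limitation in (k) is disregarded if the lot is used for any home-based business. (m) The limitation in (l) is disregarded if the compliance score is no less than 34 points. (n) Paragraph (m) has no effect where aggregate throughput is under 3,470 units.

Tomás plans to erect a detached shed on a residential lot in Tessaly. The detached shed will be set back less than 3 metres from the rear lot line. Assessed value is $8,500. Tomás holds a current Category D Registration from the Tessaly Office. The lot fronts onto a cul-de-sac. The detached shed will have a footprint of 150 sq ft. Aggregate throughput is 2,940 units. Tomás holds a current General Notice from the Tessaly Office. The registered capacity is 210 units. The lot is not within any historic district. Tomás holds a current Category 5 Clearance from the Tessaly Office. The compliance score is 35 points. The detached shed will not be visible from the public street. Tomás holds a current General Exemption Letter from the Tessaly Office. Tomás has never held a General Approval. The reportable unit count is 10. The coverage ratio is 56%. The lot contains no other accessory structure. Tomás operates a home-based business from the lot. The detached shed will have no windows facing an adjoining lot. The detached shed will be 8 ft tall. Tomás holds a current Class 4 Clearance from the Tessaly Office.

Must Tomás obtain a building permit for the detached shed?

Exception (a) requires that the structure is set back at least 3 metres from every lot line; but the rear setback is under 3 m, so (a) is unavailable.
Exception (b)'s conditions are all satisfied: the structure's height is 8 ft, less than the 9 ft limit; the structure's footprint is 150 sq ft, below the 155 sq ft limit. But applying paragraph (f): (f) operates against (b): assessed value is $8,500, less than the $10,000 limit. So (b) is unavailable.
Exception (c) requires that the owner holds a current General Approval from the Tessaly Office; but the General Approval is not current, so (c) is unavailable.
Exception (d) is satisfied on its face — the reportable unit count is 10, below the 11 limit; a current Category 5 Clearance is held; no windows face an adjoining lot. However, paragraphs (h)–(n) must be considered: (h) operates against (d): the coverage ratio is 56%, meeting the 54% threshold. (i) operates (a current Category D Registration is held), but is set aside by (j): (j) is triggered — a current General Notice is held. (k) would limit (j) — the registered capacity is 210 units, less than the 280 units limit — but (l) sets (k) aside: (l) operates against (k): a home-based business operates on the lot. (m) operates (the compliance score is 35 points, meeting the 34 points threshold), but yields to (n): (n) applies — aggregate throughput is 2,940 units, under the 3,470 units limit. (d) is therefore removed.
No exception displaces § 18.

Yes — Tomás must obtain a building permit.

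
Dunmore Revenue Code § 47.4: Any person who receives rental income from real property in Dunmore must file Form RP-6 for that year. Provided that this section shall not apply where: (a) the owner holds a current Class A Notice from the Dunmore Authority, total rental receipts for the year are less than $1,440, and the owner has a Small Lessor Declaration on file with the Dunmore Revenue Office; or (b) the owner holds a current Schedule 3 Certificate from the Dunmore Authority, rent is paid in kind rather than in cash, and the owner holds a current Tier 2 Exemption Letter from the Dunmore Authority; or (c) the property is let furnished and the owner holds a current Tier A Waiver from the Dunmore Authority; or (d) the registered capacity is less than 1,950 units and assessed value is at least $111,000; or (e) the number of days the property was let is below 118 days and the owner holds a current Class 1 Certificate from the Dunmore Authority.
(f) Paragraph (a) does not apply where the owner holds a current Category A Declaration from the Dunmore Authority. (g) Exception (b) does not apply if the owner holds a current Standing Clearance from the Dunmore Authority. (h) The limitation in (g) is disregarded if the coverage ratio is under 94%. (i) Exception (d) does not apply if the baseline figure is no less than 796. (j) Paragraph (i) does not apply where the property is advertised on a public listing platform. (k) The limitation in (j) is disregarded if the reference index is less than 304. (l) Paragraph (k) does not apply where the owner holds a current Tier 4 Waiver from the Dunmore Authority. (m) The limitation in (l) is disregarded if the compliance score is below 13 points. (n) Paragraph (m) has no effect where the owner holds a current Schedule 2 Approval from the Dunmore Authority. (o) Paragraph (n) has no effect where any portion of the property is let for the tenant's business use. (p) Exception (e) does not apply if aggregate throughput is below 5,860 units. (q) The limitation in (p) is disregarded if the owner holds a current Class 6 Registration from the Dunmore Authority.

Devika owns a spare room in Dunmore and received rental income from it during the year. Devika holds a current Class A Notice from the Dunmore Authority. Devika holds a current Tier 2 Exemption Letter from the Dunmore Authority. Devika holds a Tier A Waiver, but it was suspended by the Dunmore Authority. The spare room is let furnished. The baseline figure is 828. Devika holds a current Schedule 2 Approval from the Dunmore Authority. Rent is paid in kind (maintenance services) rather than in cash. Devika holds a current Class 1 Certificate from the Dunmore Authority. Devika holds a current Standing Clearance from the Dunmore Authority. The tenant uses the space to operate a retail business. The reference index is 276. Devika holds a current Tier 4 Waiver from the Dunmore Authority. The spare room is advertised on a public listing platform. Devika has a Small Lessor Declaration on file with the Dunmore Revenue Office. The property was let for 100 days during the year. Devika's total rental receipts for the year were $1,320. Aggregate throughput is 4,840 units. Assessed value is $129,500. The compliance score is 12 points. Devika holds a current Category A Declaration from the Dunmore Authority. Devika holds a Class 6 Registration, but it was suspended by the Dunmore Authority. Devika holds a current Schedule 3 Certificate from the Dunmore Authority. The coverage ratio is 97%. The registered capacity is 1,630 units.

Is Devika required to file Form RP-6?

Yes — Devika must file Form RP-6.

All of (a)'s requirements are met (a current Class A Notice is held; total rental receipts for the year are $1,320, less than the $1,440 limit; a Small Lessor Declaration is on file). However, paragraph (f) must be considered: (f) operates against (a): a current Category A Declaration is held. Exception (a) does not apply.
Exception (b): a current Schedule 3 Certificate is held; rent is paid in kind; a current Tier 2 Exemption Letter is held — every condition holds. But: (g) is engaged — a current Standing Clearance is held. (h), which would lift (g), is not engaged — the coverage ratio is 97%, not under 94%. (b) is therefore removed.
Exception (c) requires that the owner holds a current Tier A Waiver from the Dunmore Authority; but the Tier A Waiver is not current, so (c) is unavailable.
Exception (d): the registered capacity is 1,630 units, less than the 1,950 units limit; assessed value is $129,500, meeting the $111,000 threshold — every condition holds. Turning to paragraphs (i)–(o): (i) operates against (d): the baseline figure is 828, meeting the 796 threshold. (j) would limit (i) — the property is publicly advertised — but (k) sets (j) aside: (k) operates against (j): the reference index is 276, less than the 304 limit. (l) would limit (k) — a current Tier 4 Waiver is held — but (m) sets (l) aside: (m) is triggered — the compliance score is 12 points, below the 13 points limit. (n) is engaged (a current Schedule 2 Approval is held), but is itself disapplied by (o): (o) applies — the space is let for business use. So (d) is unavailable.
All of (e)'s requirements are met (the number of days the property was let is 100 days, below the 118 days limit; a current Class 1 Certificate is held). But applying paragraphs (p)–(q): (p) operates — aggregate throughput is 4,840 units, below the 5,860 units limit. (q), which would lift (p), does not operate here — the Class 6 Registration is not current. So (e) is unavailable.
Every exception is unavailable, so the rule governs.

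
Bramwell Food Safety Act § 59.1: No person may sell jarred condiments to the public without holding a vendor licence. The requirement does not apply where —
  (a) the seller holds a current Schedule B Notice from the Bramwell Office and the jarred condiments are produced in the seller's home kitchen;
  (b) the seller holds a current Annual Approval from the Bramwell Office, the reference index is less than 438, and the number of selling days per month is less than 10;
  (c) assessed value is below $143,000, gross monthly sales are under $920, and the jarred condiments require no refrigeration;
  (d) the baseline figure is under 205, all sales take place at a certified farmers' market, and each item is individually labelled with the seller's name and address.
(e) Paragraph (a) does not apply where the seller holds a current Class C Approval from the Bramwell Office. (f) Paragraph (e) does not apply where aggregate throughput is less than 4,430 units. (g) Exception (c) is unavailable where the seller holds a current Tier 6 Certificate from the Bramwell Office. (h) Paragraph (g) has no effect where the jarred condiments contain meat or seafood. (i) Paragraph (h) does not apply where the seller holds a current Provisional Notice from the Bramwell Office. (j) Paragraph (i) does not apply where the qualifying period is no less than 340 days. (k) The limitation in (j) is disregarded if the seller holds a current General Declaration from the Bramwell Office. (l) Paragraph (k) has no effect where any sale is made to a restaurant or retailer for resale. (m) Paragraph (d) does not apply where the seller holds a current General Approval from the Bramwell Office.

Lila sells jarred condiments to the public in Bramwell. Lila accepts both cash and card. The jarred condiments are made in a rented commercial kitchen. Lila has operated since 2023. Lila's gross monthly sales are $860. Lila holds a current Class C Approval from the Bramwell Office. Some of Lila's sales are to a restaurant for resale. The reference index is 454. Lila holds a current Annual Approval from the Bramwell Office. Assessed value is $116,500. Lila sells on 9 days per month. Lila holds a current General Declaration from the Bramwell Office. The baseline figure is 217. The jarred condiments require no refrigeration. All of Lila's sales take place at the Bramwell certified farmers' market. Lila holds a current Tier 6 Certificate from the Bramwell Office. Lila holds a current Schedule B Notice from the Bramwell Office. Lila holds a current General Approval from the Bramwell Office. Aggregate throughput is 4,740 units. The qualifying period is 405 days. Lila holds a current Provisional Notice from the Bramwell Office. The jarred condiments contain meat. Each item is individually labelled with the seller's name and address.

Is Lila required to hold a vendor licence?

No — exception (c) applies; Lila is not required to hold a vendor licence.

Exception (a) does not apply: the jarred condiments are made in a commercial kitchen, not a home kitchen.
Exception (b) requires that the reference index is less than 438; but the reference index is 454, not less than 438, so (b) is unavailable.
Exception (c): assessed value is $116,500, below the $143,000 limit; gross monthly sales are $860, under the $920 limit; the jarred condiments are shelf-stable — every condition holds. Considering the limiting provisions: (g) is engaged (a current Tier 6 Certificate is held), but is overridden by (h): (h) operates against (g): the jarred condiments contain meat. (i) would limit (h) — a current Provisional Notice is held — but (j) sets (i) aside: (j) operates — the qualifying period is 405 days, meeting the 340 days threshold. (k) operates (a current General Declaration is held), but is overridden by (l): (l) operates — some sales are to a restaurant for resale. So (c) applies.
Exception (d) fails — the baseline figure is 217, not under 205.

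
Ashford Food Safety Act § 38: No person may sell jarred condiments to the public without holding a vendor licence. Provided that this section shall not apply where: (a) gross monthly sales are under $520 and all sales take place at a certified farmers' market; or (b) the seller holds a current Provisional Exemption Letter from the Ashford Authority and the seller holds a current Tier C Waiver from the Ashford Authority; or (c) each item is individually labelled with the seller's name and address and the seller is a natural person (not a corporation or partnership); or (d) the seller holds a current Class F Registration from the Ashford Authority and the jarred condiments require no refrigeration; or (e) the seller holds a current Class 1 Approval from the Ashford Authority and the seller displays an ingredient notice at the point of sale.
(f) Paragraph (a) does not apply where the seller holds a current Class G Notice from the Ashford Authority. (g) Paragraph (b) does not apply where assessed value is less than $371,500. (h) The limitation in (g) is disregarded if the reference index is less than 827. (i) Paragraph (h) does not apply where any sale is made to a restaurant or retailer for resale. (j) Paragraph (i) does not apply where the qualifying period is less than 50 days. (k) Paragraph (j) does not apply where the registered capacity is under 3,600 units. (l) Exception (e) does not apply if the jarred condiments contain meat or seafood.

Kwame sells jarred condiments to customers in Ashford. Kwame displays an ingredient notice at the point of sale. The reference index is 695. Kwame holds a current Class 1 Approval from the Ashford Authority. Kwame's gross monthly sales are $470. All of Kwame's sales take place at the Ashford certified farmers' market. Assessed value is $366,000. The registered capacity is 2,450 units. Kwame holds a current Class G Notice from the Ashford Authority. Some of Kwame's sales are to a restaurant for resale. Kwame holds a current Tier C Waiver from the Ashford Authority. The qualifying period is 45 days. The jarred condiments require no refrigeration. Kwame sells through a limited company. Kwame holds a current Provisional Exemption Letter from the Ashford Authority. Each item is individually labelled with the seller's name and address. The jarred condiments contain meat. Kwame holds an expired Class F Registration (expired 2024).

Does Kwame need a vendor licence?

Exception (a)'s conditions are all satisfied: gross monthly sales are $470, under the $520 limit; all sales are at a certified farmers' market. But applying paragraph (f): (f) is engaged — a current Class G Notice is held. Exception (a) does not apply.
Exception (b) is satisfied on its face — a current Provisional Exemption Letter is held; a current Tier C Waiver is held. Turning to paragraphs (g)–(k): (g) applies — assessed value is $366,000, less than the $371,500 limit. (h) would limit (g) — the reference index is 695, less than the 827 limit — but (i) sets (h) aside: (i) applies — some sales are to a restaurant for resale. (j) would limit (i) — the qualifying period is 45 days, less than the 50 days limit — but (k) sets (j) aside: (k) operates against (j): the registered capacity is 2,450 units, under the 3,600 units limit. (b) is therefore removed.
Exception (c) requires that the seller is a natural person (not a corporation or partnership); but the seller operates through a limited company, so (c) is unavailable.
Exception (d) fails — the Class F Registration is not current.
All of (e)'s requirements are met (a current Class 1 Approval is held; an ingredient notice is displayed). But: (l) operates — the jarred condiments contain meat. So (e) is unavailable.
No exception applies. The general rule governs.

Yes — Kwame must hold a vendor licence.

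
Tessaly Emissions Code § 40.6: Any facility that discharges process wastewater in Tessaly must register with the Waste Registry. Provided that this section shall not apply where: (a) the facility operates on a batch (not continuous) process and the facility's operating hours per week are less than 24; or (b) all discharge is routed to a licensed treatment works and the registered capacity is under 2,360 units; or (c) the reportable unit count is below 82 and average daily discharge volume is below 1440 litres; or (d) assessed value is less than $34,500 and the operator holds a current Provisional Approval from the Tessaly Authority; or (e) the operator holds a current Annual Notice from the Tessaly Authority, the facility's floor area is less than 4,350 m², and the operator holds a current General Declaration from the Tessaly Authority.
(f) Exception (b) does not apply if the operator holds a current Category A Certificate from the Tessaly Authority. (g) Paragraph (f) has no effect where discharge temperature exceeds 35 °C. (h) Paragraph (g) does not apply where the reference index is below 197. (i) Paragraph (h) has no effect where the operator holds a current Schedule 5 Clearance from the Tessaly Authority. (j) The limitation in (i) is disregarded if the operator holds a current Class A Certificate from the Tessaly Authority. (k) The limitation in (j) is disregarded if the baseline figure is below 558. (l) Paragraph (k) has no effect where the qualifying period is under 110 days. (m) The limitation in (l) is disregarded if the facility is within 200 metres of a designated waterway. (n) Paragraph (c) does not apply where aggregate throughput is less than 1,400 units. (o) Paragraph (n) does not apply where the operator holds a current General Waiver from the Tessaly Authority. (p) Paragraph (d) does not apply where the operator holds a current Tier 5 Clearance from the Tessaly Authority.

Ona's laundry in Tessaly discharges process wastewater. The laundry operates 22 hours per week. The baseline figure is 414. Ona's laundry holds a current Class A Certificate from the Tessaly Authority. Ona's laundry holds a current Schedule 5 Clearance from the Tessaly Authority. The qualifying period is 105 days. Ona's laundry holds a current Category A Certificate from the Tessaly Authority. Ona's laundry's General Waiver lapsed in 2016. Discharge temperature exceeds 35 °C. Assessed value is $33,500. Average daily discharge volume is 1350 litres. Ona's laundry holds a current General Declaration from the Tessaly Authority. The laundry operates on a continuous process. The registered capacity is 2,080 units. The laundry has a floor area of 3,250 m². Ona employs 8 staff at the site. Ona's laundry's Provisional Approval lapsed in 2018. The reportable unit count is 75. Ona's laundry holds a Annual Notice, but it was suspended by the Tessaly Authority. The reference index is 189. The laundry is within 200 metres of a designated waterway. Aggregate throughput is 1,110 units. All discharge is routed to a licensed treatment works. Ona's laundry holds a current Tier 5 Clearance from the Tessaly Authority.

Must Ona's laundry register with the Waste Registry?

No — exception (b) applies; Ona's laundry is not required to register with the Waste Registry.

Exception (a) requires that the facility operates on a batch (not continuous) process; but the facility operates on a continuous process, so (a) is unavailable.
Exception (b)'s conditions are all satisfied: discharge is routed to a licensed treatment works; the registered capacity is 2,080 units, under the 2,360 units limit. Under paragraphs (f)–(m): (f) applies (a current Category A Certificate is held), but yields to (g): (g) operates — discharge temperature exceeds 35 °C. (h) would limit (g) — the reference index is 189, below the 197 limit — but (i) sets (h) aside: (i) operates against (h): a current Schedule 5 Clearance is held. (j) is triggered (a current Class A Certificate is held), but is set aside by (k): (k) operates — the baseline figure is 414, below the 558 limit. (l) would limit (k) — the qualifying period is 105 days, under the 110 days limit — but (m) sets (l) aside: (m) operates against (l): the laundry is within 200 m of a designated waterway. Exception (b) stands.
Exception (c)'s conditions are all satisfied: the reportable unit count is 75, below the 82 limit; average daily discharge volume is 1350 litres, below the 1440 litres limit. But applying paragraphs (n)–(o): (n) operates against (c): aggregate throughput is 1,110 units, less than the 1,400 units limit. (o) is not triggered (no current General Waiver is held), so (n) stands. So (c) is unavailable.
Exception (d) requires that the operator holds a current Provisional Approval from the Tessaly Authority; but the Provisional Approval is not current, so (d) is unavailable.
Exception (e) requires that the operator holds a current Annual Notice from the Tessaly Authority; but no current Annual Notice is held, so (e) is unavailable.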